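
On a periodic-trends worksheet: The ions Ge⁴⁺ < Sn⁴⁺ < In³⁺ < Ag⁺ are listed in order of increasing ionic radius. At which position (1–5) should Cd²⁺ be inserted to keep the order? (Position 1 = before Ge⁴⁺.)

Electron counts and nuclear charges: Ge⁴⁺: 28 e⁻, Z=32, Sn⁴⁺: 46 e⁻, Z=50, In³⁺: 46 e⁻, Z=49, Cd²⁺: 46 e⁻, Z=48, Ag⁺: 46 e⁻, Z=47. Ge⁴⁺ < Sn⁴⁺ (same group, 1 shell fewer); Sn⁴⁺ < In³⁺ (isoelectronic, higher Z=50 is smaller); In³⁺ < Cd²⁺ (both 46 e⁻, Z=49>48); Cd²⁺ < Ag⁺ (both 46 e⁻, Z=48>47).
Merged order: Ge⁴⁺ < Sn⁴⁺ < In³⁺ < Cd²⁺ < Ag⁺ — Cd²⁺ is number 4.

4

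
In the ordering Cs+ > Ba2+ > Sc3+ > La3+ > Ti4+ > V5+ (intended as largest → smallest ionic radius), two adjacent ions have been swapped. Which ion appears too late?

Check each adjacent pair. Sc3+ and La3+ are reversed: Sc3+ and La3+ are in one column with the same charge; the lighter period-4 ion has 2 fewer shells and is smaller. No other neighbouring pair contradicts the periodic trends, so La3+ is the ion listed too late.

La3+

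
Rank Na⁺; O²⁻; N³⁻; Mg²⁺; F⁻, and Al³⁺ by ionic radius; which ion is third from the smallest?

Na⁺

Isoelectronic series (10 e⁻ each). Size is set by nuclear charge: more protons means a smaller ion. Al³⁺ (Z=13), Mg²⁺ (Z=12), Na⁺ (Z=11), F⁻ (Z=9), O²⁻ (Z=8), N³⁻ (Z=7).
So the order is Al³⁺ < Mg²⁺ < Na⁺ < F⁻ < O²⁻ < N³⁻; the 3rd-smallest ion is Na⁺.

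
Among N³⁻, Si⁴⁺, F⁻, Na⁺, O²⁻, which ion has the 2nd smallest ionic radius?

Na⁺

Isoelectronic series (10 e⁻ each). Size is set by nuclear charge: more protons means a smaller ion. Si⁴⁺ (Z=14), Na⁺ (Z=11), F⁻ (Z=9), O²⁻ (Z=8), N³⁻ (Z=7).
So the order is Si⁴⁺ < Na⁺ < F⁻ < O²⁻ < N³⁻; the 2nd-smallest ion is Na⁺.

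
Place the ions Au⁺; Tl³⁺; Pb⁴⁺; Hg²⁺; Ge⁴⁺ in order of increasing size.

Electron counts and nuclear charges: Ge⁴⁺ has 28 e⁻ (Z=32), Pb⁴⁺ has 78 e⁻ (Z=82), Tl³⁺ has 78 e⁻ (Z=81), Hg²⁺ has 78 e⁻ (Z=80), Au⁺ has 78 e⁻ (Z=79). Ge⁴⁺ < Pb⁴⁺ (same group, period 4 vs 6); Pb⁴⁺ < Tl³⁺ (both 78 e⁻, Z=82>81); Tl³⁺ < Hg²⁺ (isoelectronic, higher Z=81 is smaller); Hg²⁺ < Au⁺ (both 78 e⁻, Z=80>79).

Ge⁴⁺ < Pb⁴⁺ < Tl³⁺ < Hg²⁺ < Au⁺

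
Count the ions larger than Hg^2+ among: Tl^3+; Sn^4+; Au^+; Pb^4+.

1

Work out protons and electrons: Sn^4+: 46 e⁻, Z=50, Pb^4+: 78 e⁻, Z=82, Tl^3+: 78 e⁻, Z=81, Hg^2+: 78 e⁻, Z=80, Au^+: 78 e⁻, Z=79. Sn^4+ < Pb^4+ (same group, period 5 vs 6); Pb^4+ < Tl^3+ (isoelectronic, higher Z=82 is smaller); Tl^3+ < Hg^2+ (both 78 e⁻, Z=81>80); Hg^2+ < Au^+ (both 78 e⁻, Z=80>79).
Ordering all of them (including Hg^2+) by radius gives Sn^4+ < Pb^4+ < Tl^3+ < Hg^2+ < Au^+. So 1 is larger.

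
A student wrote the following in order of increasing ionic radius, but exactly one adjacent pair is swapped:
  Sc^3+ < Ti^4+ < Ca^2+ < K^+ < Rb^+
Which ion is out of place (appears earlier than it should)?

Sc^3+

Check each adjacent pair. Sc^3+ and Ti^4+ are reversed: both have 18 electrons but Z(Ti)=22 > Z(Sc)=21, so Ti^4+ should be the smaller of the two. No other neighbouring pair contradicts the periodic trends, so Sc^3+ is the ion listed too early.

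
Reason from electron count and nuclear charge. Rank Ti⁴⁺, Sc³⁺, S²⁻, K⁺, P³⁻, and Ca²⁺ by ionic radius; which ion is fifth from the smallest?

All of these have 18 electrons (isoelectronic). With the same electron cloud, the ion with the most protons pulls it in tightest. Nuclear charges: Ti⁴⁺ (Z=22), Sc³⁺ (Z=21), Ca²⁺ (Z=20), K⁺ (Z=19), S²⁻ (Z=16), P³⁻ (Z=15). Highest Z is smallest.
Ordering: Ti⁴⁺ < Sc³⁺ < Ca²⁺ < K⁺ < S²⁻ < P³⁻. The fifth smallest is S²⁻.

S²⁻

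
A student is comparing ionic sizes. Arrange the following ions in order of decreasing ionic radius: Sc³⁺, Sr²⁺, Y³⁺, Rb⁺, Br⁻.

Br⁻ > Rb⁺ > Sr²⁺ > Y³⁺ > Sc³⁺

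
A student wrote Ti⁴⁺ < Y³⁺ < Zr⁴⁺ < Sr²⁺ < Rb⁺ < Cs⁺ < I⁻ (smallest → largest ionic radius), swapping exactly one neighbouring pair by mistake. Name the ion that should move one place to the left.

Zr⁴⁺

Compare adjacent ions: both have 36 electrons but Z(Zr)=40 > Z(Y)=39, so Zr⁴⁺ should be the smaller of the two — yet in this increasing list Y³⁺ sits before Zr⁴⁺. Nothing else is reversed, so Zr⁴⁺ should move one place to the left.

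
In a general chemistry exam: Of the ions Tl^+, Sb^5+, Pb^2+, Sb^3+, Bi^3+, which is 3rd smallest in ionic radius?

Bi^3+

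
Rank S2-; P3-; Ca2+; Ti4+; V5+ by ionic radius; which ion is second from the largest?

S2-

Each ion has 18 electrons. The ranking follows nuclear charge in reverse — greater Z gives a smaller radius. V5+ (Z=23), Ti4+ (Z=22), Ca2+ (Z=20), S2- (Z=16), P3- (Z=15).
That gives V5+ < Ti4+ < Ca2+ < S2- < P3-. From the largest end, number 2 is S2-.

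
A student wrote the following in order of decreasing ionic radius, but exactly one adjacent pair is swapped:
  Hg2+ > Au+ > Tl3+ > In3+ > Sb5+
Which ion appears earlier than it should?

Hg2+

Compare adjacent ions: Hg2+ and Au+ share 78 electrons; the higher nuclear charge on Hg (Z=80) contracts it more, so Hg2+ < Au+ — yet in this decreasing list Hg2+ sits before Au+. Nothing else is reversed, so Hg2+ should move one place to the right.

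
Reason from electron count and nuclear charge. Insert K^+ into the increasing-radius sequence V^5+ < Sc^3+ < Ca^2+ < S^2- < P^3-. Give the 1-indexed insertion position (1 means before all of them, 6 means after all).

4

All of these have 18 electrons (isoelectronic). With the same electron cloud, the ion with the most protons pulls it in tightest. Nuclear charges: V^5+ (Z=23), Sc^3+ (Z=21), Ca^2+ (Z=20), K^+ (Z=19), S^2- (Z=16), P^3- (Z=15). Highest Z is smallest.
Merged order: V^5+ < Sc^3+ < Ca^2+ < K^+ < S^2- < P^3- — K^+ is number 4.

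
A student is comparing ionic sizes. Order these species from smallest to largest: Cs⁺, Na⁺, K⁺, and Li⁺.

Li⁺ < Na⁺ < K⁺ < Cs⁺

These ions sit in one column with identical charge. Each step down the periodic table adds a principal shell, increasing the radius.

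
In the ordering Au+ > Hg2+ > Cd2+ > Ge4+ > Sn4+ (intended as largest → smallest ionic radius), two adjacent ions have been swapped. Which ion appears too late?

Sn4+

Check each adjacent pair. Ge4+ and Sn4+ are reversed: same group and charge — period 4 sits above period 5, so Ge4+ is smaller. No other neighbouring pair contradicts the periodic trends, so Sn4+ is the ion listed too late.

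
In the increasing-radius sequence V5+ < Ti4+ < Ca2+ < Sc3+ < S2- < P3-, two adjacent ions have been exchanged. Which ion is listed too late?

Sc3+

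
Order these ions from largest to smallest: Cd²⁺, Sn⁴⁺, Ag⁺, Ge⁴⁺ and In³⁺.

Ag⁺ > Cd²⁺ > In³⁺ > Sn⁴⁺ > Ge⁴⁺

Ge⁴⁺: 28 e⁻, Z=32, Sn⁴⁺: 46 e⁻, Z=50, In³⁺: 46 e⁻, Z=49, Cd²⁺: 46 e⁻, Z=48, Ag⁺: 46 e⁻, Z=47. Ge⁴⁺ < Sn⁴⁺ (same group, 1 shell fewer); Sn⁴⁺ < In³⁺ (both 46 e⁻, Z=50>49); In³⁺ < Cd²⁺ (isoelectronic, higher Z=49 is smaller); Cd²⁺ < Ag⁺ (isoelectronic, higher Z=48 is smaller).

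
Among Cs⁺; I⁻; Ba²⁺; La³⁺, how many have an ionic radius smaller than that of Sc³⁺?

Electron counts and nuclear charges: Sc³⁺ has 18 e⁻ (Z=21), La³⁺ has 54 e⁻ (Z=57), Ba²⁺ has 54 e⁻ (Z=56), Cs⁺ has 54 e⁻ (Z=55), I⁻ has 54 e⁻ (Z=53). Sc³⁺ < La³⁺ (same group, period 4 vs 6); La³⁺ < Ba²⁺ (both 54 e⁻, Z=57>56); Ba²⁺ < Cs⁺ (both 54 e⁻, Z=56>55); Cs⁺ < I⁻ (isoelectronic, higher Z=55 is smaller).
Relative to Sc³⁺, the ions that are smaller are none. That's 0.

0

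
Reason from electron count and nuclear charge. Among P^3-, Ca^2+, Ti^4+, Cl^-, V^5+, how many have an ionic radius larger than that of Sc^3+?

Isoelectronic series (18 e⁻ each). Size is set by nuclear charge: more protons means a smaller ion. V^5+ (Z=23), Ti^4+ (Z=22), Sc^3+ (Z=21), Ca^2+ (Z=20), Cl^- (Z=17), P^3- (Z=15).
Ordering all of them (including Sc^3+) by radius gives V^5+ < Ti^4+ < Sc^3+ < Ca^2+ < Cl^- < P^3-. That's 3.

3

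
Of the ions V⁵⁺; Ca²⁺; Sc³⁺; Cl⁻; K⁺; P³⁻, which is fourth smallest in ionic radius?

All of these have 18 electrons (isoelectronic). With the same electron cloud, the ion with the most protons pulls it in tightest. Nuclear charges: V⁵⁺ (Z=23), Sc³⁺ (Z=21), Ca²⁺ (Z=20), K⁺ (Z=19), Cl⁻ (Z=17), P³⁻ (Z=15). Highest Z is smallest.
Ordering: V⁵⁺ < Sc³⁺ < Ca²⁺ < K⁺ < Cl⁻ < P³⁻. The fourth smallest is K⁺.

K⁺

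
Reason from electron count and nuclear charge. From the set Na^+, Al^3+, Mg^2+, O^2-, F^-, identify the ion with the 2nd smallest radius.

These species are isoelectronic with 10 electrons. The only difference is the number of protons: Al^3+ (Z=13), Mg^2+ (Z=12), Na^+ (Z=11), F^- (Z=9), O^2- (Z=8). The strongest nuclear pull (Al^3+) gives the smallest ion.
So the order is Al^3+ < Mg^2+ < Na^+ < F^- < O^2-; the 2nd-smallest ion is Mg^2+.

Mg^2+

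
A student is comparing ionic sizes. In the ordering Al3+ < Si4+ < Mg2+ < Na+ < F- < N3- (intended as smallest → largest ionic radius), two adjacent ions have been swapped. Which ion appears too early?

Al3+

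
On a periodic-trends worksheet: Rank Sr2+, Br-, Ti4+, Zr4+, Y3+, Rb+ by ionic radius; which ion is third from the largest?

Work out protons and electrons: Ti4+ (Z=22, 18 e⁻), Zr4+ (Z=40, 36 e⁻), Y3+ (Z=39, 36 e⁻), Sr2+ (Z=38, 36 e⁻), Rb+ (Z=37, 36 e⁻), Br- (Z=35, 36 e⁻). Ti4+ < Zr4+ (same group, 1 shell fewer); Zr4+ < Y3+ (isoelectronic, higher Z=40 is smaller); Y3+ < Sr2+ (both 36 e⁻, Z=39>38); Sr2+ < Rb+ (isoelectronic, higher Z=38 is smaller); Rb+ < Br- (both 36 e⁻, Z=37>35).
Full ascending order: Ti4+ < Zr4+ < Y3+ < Sr2+ < Rb+ < Br-. Counting from the largest, position 3 is Sr2+.

Sr2+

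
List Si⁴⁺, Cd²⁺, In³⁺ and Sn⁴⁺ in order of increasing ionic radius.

Si⁴⁺ < Sn⁴⁺ < In³⁺ < Cd²⁺

First list Z and electron count for each: Si⁴⁺: 10 e⁻, Z=14, Sn⁴⁺: 46 e⁻, Z=50, In³⁺: 46 e⁻, Z=49, Cd²⁺: 46 e⁻, Z=48. Si⁴⁺ < Sn⁴⁺ (same group, 2 shells fewer); Sn⁴⁺ < In³⁺ (isoelectronic, higher Z=50 is smaller); In³⁺ < Cd²⁺ (both 46 e⁻, Z=49>48).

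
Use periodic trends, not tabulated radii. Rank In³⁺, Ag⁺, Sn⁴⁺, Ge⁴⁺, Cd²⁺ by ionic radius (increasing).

Work out protons and electrons: Ge⁴⁺ (Z=32, 28 e⁻), Sn⁴⁺ (Z=50, 46 e⁻), In³⁺ (Z=49, 46 e⁻), Cd²⁺ (Z=48, 46 e⁻), Ag⁺ (Z=47, 46 e⁻). Ge⁴⁺ < Sn⁴⁺ (same group, 1 shell fewer); Sn⁴⁺ < In³⁺ (both 46 e⁻, Z=50>49); In³⁺ < Cd²⁺ (both 46 e⁻, Z=49>48); Cd²⁺ < Ag⁺ (isoelectronic, higher Z=48 is smaller).

Ge⁴⁺ < Sn⁴⁺ < In³⁺ < Cd²⁺ < Ag⁺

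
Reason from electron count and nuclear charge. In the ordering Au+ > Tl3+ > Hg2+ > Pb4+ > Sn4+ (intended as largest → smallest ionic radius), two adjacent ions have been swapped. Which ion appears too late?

The pair Tl3+, Hg2+ is the wrong way round — Tl3+ and Hg2+ share 78 electrons; the higher nuclear charge on Tl (Z=81) contracts it more, so Tl3+ < Hg2+. All other adjacent pairs agree with periodic trends, so Hg2+ is the misplaced ion.

Hg2+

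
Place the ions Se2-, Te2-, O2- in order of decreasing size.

Te2- > Se2- > O2-

All are in the same group with charge -2. Radius grows down the group as n (the outermost shell) increases.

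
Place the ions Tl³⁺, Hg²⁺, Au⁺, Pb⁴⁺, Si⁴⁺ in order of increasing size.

Si⁴⁺ < Pb⁴⁺ < Tl³⁺ < Hg²⁺ < Au⁺

First list Z and electron count for each: Si⁴⁺ (Z=14, 10 e⁻), Pb⁴⁺ (Z=82, 78 e⁻), Tl³⁺ (Z=81, 78 e⁻), Hg²⁺ (Z=80, 78 e⁻), Au⁺ (Z=79, 78 e⁻). Si⁴⁺ < Pb⁴⁺ (same group, period 3 vs 6); Pb⁴⁺ < Tl³⁺ (both 78 e⁻, Z=82>81); Tl³⁺ < Hg²⁺ (isoelectronic, higher Z=81 is smaller); Hg²⁺ < Au⁺ (isoelectronic, higher Z=80 is smaller).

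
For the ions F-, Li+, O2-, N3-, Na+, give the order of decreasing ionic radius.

N3- > O2- > F- > Na+ > Li+

Work out protons and electrons: Li+ has 2 e⁻ (Z=3), Na+ has 10 e⁻ (Z=11), F- has 10 e⁻ (Z=9), O2- has 10 e⁻ (Z=8), N3- has 10 e⁻ (Z=7). Li+ < Na+ (same group, period 2 vs 3); Na+ < F- (both 10 e⁻, Z=11>9); F- < O2- (both 10 e⁻, Z=9>8); O2- < N3- (both 10 e⁻, Z=8>7).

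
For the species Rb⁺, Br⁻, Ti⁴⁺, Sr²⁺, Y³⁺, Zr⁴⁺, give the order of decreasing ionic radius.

Ti⁴⁺: 18 e⁻, Z=22, Zr⁴⁺: 36 e⁻, Z=40, Y³⁺: 36 e⁻, Z=39, Sr²⁺: 36 e⁻, Z=38, Rb⁺: 36 e⁻, Z=37, Br⁻: 36 e⁻, Z=35. Ti⁴⁺ < Zr⁴⁺ (same group, period 4 vs 5); Zr⁴⁺ < Y³⁺ (both 36 e⁻, Z=40>39); Y³⁺ < Sr²⁺ (both 36 e⁻, Z=39>38); Sr²⁺ < Rb⁺ (both 36 e⁻, Z=38>37); Rb⁺ < Br⁻ (isoelectronic, higher Z=37 is smaller).

Br⁻ > Rb⁺ > Sr²⁺ > Y³⁺ > Zr⁴⁺ > Ti⁴⁺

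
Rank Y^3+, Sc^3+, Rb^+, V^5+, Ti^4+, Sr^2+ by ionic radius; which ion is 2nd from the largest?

Sr^2+

First list Z and electron count for each: V^5+ has 18 e⁻ (Z=23), Ti^4+ has 18 e⁻ (Z=22), Sc^3+ has 18 e⁻ (Z=21), Y^3+ has 36 e⁻ (Z=39), Sr^2+ has 36 e⁻ (Z=38), Rb^+ has 36 e⁻ (Z=37). V^5+ < Ti^4+ (both 18 e⁻, Z=23>22); Ti^4+ < Sc^3+ (isoelectronic, higher Z=22 is smaller); Sc^3+ < Y^3+ (same group, 1 shell fewer); Y^3+ < Sr^2+ (both 36 e⁻, Z=39>38); Sr^2+ < Rb^+ (isoelectronic, higher Z=38 is smaller).
Full ascending order: V^5+ < Ti^4+ < Sc^3+ < Y^3+ < Sr^2+ < Rb^+. Counting from the largest, position 2 is Sr^2+.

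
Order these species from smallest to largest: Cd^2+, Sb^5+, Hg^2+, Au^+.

First list Z and electron count for each: Sb^5+ (Z=51, 46 e⁻), Cd^2+ (Z=48, 46 e⁻), Hg^2+ (Z=80, 78 e⁻), Au^+ (Z=79, 78 e⁻). Sb^5+ < Cd^2+ (both 46 e⁻, Z=51>48); Cd^2+ < Hg^2+ (same group, period 5 vs 6); Hg^2+ < Au^+ (isoelectronic, higher Z=80 is smaller).

Sb^5+ < Cd^2+ < Hg^2+ < Au^+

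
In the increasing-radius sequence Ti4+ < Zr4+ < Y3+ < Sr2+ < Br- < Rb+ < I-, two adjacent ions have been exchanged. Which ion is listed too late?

Scanning neighbour by neighbour, only Br-/Rb+ violates a trend: both have 36 electrons but Z(Rb)=37 > Z(Br)=35, so Rb+ should be the smaller of the two. That makes Rb+ the one sitting a position late relative to where it belongs.

Rb+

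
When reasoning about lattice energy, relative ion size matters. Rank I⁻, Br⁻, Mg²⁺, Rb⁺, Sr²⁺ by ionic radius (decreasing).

Tabulating Z and e⁻: Mg²⁺: 10 e⁻, Z=12, Sr²⁺: 36 e⁻, Z=38, Rb⁺: 36 e⁻, Z=37, Br⁻: 36 e⁻, Z=35, I⁻: 54 e⁻, Z=53. Mg²⁺ < Sr²⁺ (same group, period 3 vs 5); Sr²⁺ < Rb⁺ (isoelectronic, higher Z=38 is smaller); Rb⁺ < Br⁻ (isoelectronic, higher Z=37 is smaller); Br⁻ < I⁻ (same group, period 4 vs 5).

I⁻ > Br⁻ > Rb⁺ > Sr²⁺ > Mg²⁺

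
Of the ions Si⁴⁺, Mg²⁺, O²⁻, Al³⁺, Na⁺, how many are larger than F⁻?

1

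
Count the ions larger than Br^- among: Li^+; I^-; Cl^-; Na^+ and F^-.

Electron counts and nuclear charges: Li^+ has 2 e⁻ (Z=3), Na^+ has 10 e⁻ (Z=11), F^- has 10 e⁻ (Z=9), Cl^- has 18 e⁻ (Z=17), Br^- has 36 e⁻ (Z=35), I^- has 54 e⁻ (Z=53). Li^+ < Na^+ (same group, 1 shell fewer); Na^+ < F^- (both 10 e⁻, Z=11>9); F^- < Cl^- (same group, period 2 vs 3); Cl^- < Br^- (same group, period 3 vs 4); Br^- < I^- (same group, period 4 vs 5).
Overall: Li^+ < Na^+ < F^- < Cl^- < Br^- < I^-. Br^- has 4 below it and 1 above. That's 1.

1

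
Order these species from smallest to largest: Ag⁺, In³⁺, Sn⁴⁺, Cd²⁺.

Sn⁴⁺ < In³⁺ < Cd²⁺ < Ag⁺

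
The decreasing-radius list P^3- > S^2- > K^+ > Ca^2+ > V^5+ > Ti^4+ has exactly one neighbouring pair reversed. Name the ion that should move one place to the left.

Ti^4+

Scanning neighbour by neighbour, only V^5+/Ti^4+ violates a trend: they are isoelectronic (18 e⁻) and V has more protons than Ti (23 vs 22), making V^5+ smaller. That makes Ti^4+ the one sitting a position late relative to where it belongs.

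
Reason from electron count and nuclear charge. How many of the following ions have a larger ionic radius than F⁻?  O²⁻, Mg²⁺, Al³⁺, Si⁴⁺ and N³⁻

Isoelectronic series (10 e⁻ each). Size is set by nuclear charge: more protons means a smaller ion. Si⁴⁺ (Z=14), Al³⁺ (Z=13), Mg²⁺ (Z=12), F⁻ (Z=9), O²⁻ (Z=8), N³⁻ (Z=7).
Overall: Si⁴⁺ < Al³⁺ < Mg²⁺ < F⁻ < O²⁻ < N³⁻. F⁻ has 3 below it and 2 above. So 2 are larger.

2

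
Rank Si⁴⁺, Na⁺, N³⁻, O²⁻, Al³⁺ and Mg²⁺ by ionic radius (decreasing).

N³⁻ > O²⁻ > Na⁺ > Mg²⁺ > Al³⁺ > Si⁴⁺

Isoelectronic series (10 e⁻ each). Size is set by nuclear charge: more protons means a smaller ion. Si⁴⁺ (Z=14), Al³⁺ (Z=13), Mg²⁺ (Z=12), Na⁺ (Z=11), O²⁻ (Z=8), N³⁻ (Z=7).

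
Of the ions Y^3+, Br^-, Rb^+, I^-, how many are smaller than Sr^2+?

Work out protons and electrons: Y^3+ (Z=39, 36 e⁻), Sr^2+ (Z=38, 36 e⁻), Rb^+ (Z=37, 36 e⁻), Br^- (Z=35, 36 e⁻), I^- (Z=53, 54 e⁻). Y^3+ < Sr^2+ (both 36 e⁻, Z=39>38); Sr^2+ < Rb^+ (isoelectronic, higher Z=38 is smaller); Rb^+ < Br^- (isoelectronic, higher Z=37 is smaller); Br^- < I^- (same group, period 4 vs 5).
Placing each against Sr^2+: smaller — Y^3+; larger — Rb^+, Br^-, I^-. Count: 1.

1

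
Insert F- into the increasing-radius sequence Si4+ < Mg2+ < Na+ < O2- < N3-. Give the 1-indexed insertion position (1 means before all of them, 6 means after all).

4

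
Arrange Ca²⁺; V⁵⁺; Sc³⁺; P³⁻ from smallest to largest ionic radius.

All of these have 18 electrons (isoelectronic). With the same electron cloud, the ion with the most protons pulls it in tightest. Nuclear charges: V⁵⁺ (Z=23), Sc³⁺ (Z=21), Ca²⁺ (Z=20), P³⁻ (Z=15). Highest Z is smallest.

V⁵⁺ < Sc³⁺ < Ca²⁺ < P³⁻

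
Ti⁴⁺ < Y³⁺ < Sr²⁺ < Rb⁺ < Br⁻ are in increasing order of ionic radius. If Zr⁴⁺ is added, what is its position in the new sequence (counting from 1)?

2

Tabulating Z and e⁻: Ti⁴⁺ has 18 e⁻ (Z=22), Zr⁴⁺ has 36 e⁻ (Z=40), Y³⁺ has 36 e⁻ (Z=39), Sr²⁺ has 36 e⁻ (Z=38), Rb⁺ has 36 e⁻ (Z=37), Br⁻ has 36 e⁻ (Z=35). Ti⁴⁺ < Zr⁴⁺ (same group, period 4 vs 5); Zr⁴⁺ < Y³⁺ (both 36 e⁻, Z=40>39); Y³⁺ < Sr²⁺ (both 36 e⁻, Z=39>38); Sr²⁺ < Rb⁺ (isoelectronic, higher Z=38 is smaller); Rb⁺ < Br⁻ (both 36 e⁻, Z=37>35).
The complete sequence is Ti⁴⁺ < Zr⁴⁺ < Y³⁺ < Sr²⁺ < Rb⁺ < Br⁻. Zr⁴⁺ sits at position 2.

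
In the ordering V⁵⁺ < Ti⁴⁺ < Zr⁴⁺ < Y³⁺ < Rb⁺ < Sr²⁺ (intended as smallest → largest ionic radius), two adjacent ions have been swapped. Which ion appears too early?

Rb⁺

Compare adjacent ions: both have 36 electrons but Z(Sr)=38 > Z(Rb)=37, so Sr²⁺ should be the smaller of the two — yet in this increasing list Rb⁺ sits before Sr²⁺. Nothing else is reversed, so Rb⁺ should move one place to the right.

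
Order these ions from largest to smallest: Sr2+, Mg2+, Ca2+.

Sr2+ > Ca2+ > Mg2+

All are in the same group with charge +2. Radius grows down the group as n (the outermost shell) increases.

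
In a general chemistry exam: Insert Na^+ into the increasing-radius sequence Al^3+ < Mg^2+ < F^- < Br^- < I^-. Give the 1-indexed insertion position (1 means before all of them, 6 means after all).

First list Z and electron count for each: Al^3+ has 10 e⁻ (Z=13), Mg^2+ has 10 e⁻ (Z=12), Na^+ has 10 e⁻ (Z=11), F^- has 10 e⁻ (Z=9), Br^- has 36 e⁻ (Z=35), I^- has 54 e⁻ (Z=53). Al^3+ < Mg^2+ (isoelectronic, higher Z=13 is smaller); Mg^2+ < Na^+ (isoelectronic, higher Z=12 is smaller); Na^+ < F^- (isoelectronic, higher Z=11 is smaller); F^- < Br^- (same group, 2 shells fewer); Br^- < I^- (same group, period 4 vs 5).
Putting Na^+ in gives Al^3+ < Mg^2+ < Na^+ < F^- < Br^- < I^-; it lands at slot 3.

3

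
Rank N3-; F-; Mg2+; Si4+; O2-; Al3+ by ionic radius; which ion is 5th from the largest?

All of these have 10 electrons (isoelectronic). With the same electron cloud, the ion with the most protons pulls it in tightest. Nuclear charges: Si4+ (Z=14), Al3+ (Z=13), Mg2+ (Z=12), F- (Z=9), O2- (Z=8), N3- (Z=7). Highest Z is smallest.
So the order is Si4+ < Al3+ < Mg2+ < F- < O2- < N3-; the 5th-largest ion is Al3+.

Al3+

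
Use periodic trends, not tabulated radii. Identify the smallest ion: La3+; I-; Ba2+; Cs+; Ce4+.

These species are isoelectronic with 54 electrons. The only difference is the number of protons: Ce4+ (Z=58), La3+ (Z=57), Ba2+ (Z=56), Cs+ (Z=55), I- (Z=53). The strongest nuclear pull (Ce4+) gives the smallest ion.

Ce4+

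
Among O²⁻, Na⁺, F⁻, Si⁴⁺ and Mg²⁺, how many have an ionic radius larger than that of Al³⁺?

4

Each ion has 10 electrons. The ranking follows nuclear charge in reverse — greater Z gives a smaller radius. Si⁴⁺ (Z=14), Al³⁺ (Z=13), Mg²⁺ (Z=12), Na⁺ (Z=11), F⁻ (Z=9), O²⁻ (Z=8).
Ordering all of them (including Al³⁺) by radius gives Si⁴⁺ < Al³⁺ < Mg²⁺ < Na⁺ < F⁻ < O²⁻. So 4 are larger.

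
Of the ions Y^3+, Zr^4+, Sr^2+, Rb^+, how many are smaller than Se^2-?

4

All of these have 36 electrons (isoelectronic). With the same electron cloud, the ion with the most protons pulls it in tightest. Nuclear charges: Zr^4+ (Z=40), Y^3+ (Z=39), Sr^2+ (Z=38), Rb^+ (Z=37), Se^2- (Z=34). Highest Z is smallest.
Relative to Se^2-, the ions that are smaller are Zr^4+, Y^3+, Sr^2+, Rb^+. That's 4.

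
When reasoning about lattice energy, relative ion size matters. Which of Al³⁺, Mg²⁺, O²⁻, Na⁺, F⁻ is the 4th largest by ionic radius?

Mg²⁺

Each ion has 10 electrons. The ranking follows nuclear charge in reverse — greater Z gives a smaller radius. Al³⁺ (Z=13), Mg²⁺ (Z=12), Na⁺ (Z=11), F⁻ (Z=9), O²⁻ (Z=8).
Ordering: Al³⁺ < Mg²⁺ < Na⁺ < F⁻ < O²⁻. The 4th largest is Mg²⁺.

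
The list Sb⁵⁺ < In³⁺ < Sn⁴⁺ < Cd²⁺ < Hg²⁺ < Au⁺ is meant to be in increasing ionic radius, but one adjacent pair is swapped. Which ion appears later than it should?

Scanning neighbour by neighbour, only In³⁺/Sn⁴⁺ violates a trend: both have 46 electrons but Z(Sn)=50 > Z(In)=49, so Sn⁴⁺ should be the smaller of the two. That makes Sn⁴⁺ the one sitting a position late relative to where it belongs.

Sn⁴⁺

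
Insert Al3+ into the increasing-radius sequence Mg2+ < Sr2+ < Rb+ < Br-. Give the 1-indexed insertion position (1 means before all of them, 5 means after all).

1

Tabulating Z and e⁻: Al3+ (Z=13, 10 e⁻), Mg2+ (Z=12, 10 e⁻), Sr2+ (Z=38, 36 e⁻), Rb+ (Z=37, 36 e⁻), Br- (Z=35, 36 e⁻). Al3+ < Mg2+ (both 10 e⁻, Z=13>12); Mg2+ < Sr2+ (same group, period 3 vs 5); Sr2+ < Rb+ (isoelectronic, higher Z=38 is smaller); Rb+ < Br- (both 36 e⁻, Z=37>35).
The complete sequence is Al3+ < Mg2+ < Sr2+ < Rb+ < Br-. Al3+ sits at position 1.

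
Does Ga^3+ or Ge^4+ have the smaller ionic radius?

Isoelectronic series (28 e⁻ each). Size is set by nuclear charge: more protons means a smaller ion. Ge^4+ (Z=32), Ga^3+ (Z=31).

Ge^4+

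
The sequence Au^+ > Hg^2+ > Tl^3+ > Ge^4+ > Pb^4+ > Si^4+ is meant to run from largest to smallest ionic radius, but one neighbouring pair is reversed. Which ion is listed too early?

Ge^4+

The pair Ge^4+, Pb^4+ is the wrong way round — both in group 14 with the same charge; Ge^4+ (period 4) has the smaller radius. All other adjacent pairs agree with periodic trends, so Ge^4+ is the misplaced ion.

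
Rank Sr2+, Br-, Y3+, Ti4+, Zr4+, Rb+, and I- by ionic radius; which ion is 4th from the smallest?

Ti4+: 18 e⁻, Z=22, Zr4+: 36 e⁻, Z=40, Y3+: 36 e⁻, Z=39, Sr2+: 36 e⁻, Z=38, Rb+: 36 e⁻, Z=37, Br-: 36 e⁻, Z=35, I-: 54 e⁻, Z=53. Ti4+ < Zr4+ (same group, period 4 vs 5); Zr4+ < Y3+ (both 36 e⁻, Z=40>39); Y3+ < Sr2+ (both 36 e⁻, Z=39>38); Sr2+ < Rb+ (both 36 e⁻, Z=38>37); Rb+ < Br- (isoelectronic, higher Z=37 is smaller); Br- < I- (same group, 1 shell fewer).
That gives Ti4+ < Zr4+ < Y3+ < Sr2+ < Rb+ < Br- < I-. From the smallest end, number 4 is Sr2+.

Sr2+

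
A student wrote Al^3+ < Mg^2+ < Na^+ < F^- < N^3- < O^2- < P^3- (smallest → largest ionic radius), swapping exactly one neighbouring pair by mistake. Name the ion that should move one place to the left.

Scanning neighbour by neighbour, only N^3-/O^2- violates a trend: O^2- and N^3- share 10 electrons; the higher nuclear charge on O (Z=8) contracts it more, so O^2- < N^3-. That makes O^2- the one sitting a position late relative to where it belongs.

O^2-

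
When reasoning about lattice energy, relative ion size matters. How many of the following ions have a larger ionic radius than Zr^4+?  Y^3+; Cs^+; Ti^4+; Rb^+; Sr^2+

Work out protons and electrons: Ti^4+: 18 e⁻, Z=22, Zr^4+: 36 e⁻, Z=40, Y^3+: 36 e⁻, Z=39, Sr^2+: 36 e⁻, Z=38, Rb^+: 36 e⁻, Z=37, Cs^+: 54 e⁻, Z=55. Ti^4+ < Zr^4+ (same group, period 4 vs 5); Zr^4+ < Y^3+ (isoelectronic, higher Z=40 is smaller); Y^3+ < Sr^2+ (isoelectronic, higher Z=39 is smaller); Sr^2+ < Rb^+ (isoelectronic, higher Z=38 is smaller); Rb^+ < Cs^+ (same group, period 5 vs 6).
Placing each against Zr^4+: smaller — Ti^4+; larger — Y^3+, Sr^2+, Rb^+, Cs^+. Count: 4.

4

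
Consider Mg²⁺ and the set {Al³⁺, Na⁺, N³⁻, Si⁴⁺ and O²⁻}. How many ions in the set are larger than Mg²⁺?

3

All of these have 10 electrons (isoelectronic). With the same electron cloud, the ion with the most protons pulls it in tightest. Nuclear charges: Si⁴⁺ (Z=14), Al³⁺ (Z=13), Mg²⁺ (Z=12), Na⁺ (Z=11), O²⁻ (Z=8), N³⁻ (Z=7). Highest Z is smallest.
Placing each against Mg²⁺: smaller — Si⁴⁺, Al³⁺; larger — Na⁺, O²⁻, N³⁻. That's 3.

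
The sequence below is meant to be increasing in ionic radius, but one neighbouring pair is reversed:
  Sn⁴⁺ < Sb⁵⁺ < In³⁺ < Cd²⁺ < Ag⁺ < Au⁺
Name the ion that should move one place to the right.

Compare adjacent ions: Sb⁵⁺ and Sn⁴⁺ share 46 electrons; the higher nuclear charge on Sb (Z=51) contracts it more, so Sb⁵⁺ < Sn⁴⁺ — yet in this increasing list Sn⁴⁺ sits before Sb⁵⁺. Nothing else is reversed, so Sn⁴⁺ should move one place to the right.

Sn⁴⁺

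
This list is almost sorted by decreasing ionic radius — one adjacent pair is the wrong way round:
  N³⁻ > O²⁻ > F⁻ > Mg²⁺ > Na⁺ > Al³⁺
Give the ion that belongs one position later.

Mg²⁺

The pair Mg²⁺, Na⁺ is the wrong way round — they are isoelectronic (10 e⁻) and Mg has more protons than Na (12 vs 11), making Mg²⁺ smaller. All other adjacent pairs agree with periodic trends, so Mg²⁺ is the misplaced ion.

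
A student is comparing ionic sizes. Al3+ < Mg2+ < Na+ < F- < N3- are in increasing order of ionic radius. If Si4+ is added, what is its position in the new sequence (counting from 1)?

1

All of these have 10 electrons (isoelectronic). With the same electron cloud, the ion with the most protons pulls it in tightest. Nuclear charges: Si4+ (Z=14), Al3+ (Z=13), Mg2+ (Z=12), Na+ (Z=11), F- (Z=9), N3- (Z=7). Highest Z is smallest.
Putting Si4+ in gives Si4+ < Al3+ < Mg2+ < Na+ < F- < N3-; it lands at slot 1.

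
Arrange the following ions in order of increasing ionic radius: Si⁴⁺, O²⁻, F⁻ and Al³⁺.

Isoelectronic series (10 e⁻ each). Size is set by nuclear charge: more protons means a smaller ion. Si⁴⁺ (Z=14), Al³⁺ (Z=13), F⁻ (Z=9), O²⁻ (Z=8).

Si⁴⁺ < Al³⁺ < F⁻ < O²⁻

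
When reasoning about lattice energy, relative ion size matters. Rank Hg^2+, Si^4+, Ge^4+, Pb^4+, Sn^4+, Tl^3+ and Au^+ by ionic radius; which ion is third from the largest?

Tabulating Z and e⁻: Si^4+ (Z=14, 10 e⁻), Ge^4+ (Z=32, 28 e⁻), Sn^4+ (Z=50, 46 e⁻), Pb^4+ (Z=82, 78 e⁻), Tl^3+ (Z=81, 78 e⁻), Hg^2+ (Z=80, 78 e⁻), Au^+ (Z=79, 78 e⁻). Si^4+ < Ge^4+ (same group, period 3 vs 4); Ge^4+ < Sn^4+ (same group, 1 shell fewer); Sn^4+ < Pb^4+ (same group, period 5 vs 6); Pb^4+ < Tl^3+ (isoelectronic, higher Z=82 is smaller); Tl^3+ < Hg^2+ (both 78 e⁻, Z=81>80); Hg^2+ < Au^+ (isoelectronic, higher Z=80 is smaller).
That gives Si^4+ < Ge^4+ < Sn^4+ < Pb^4+ < Tl^3+ < Hg^2+ < Au^+. From the largest end, number 3 is Tl^3+.

Tl^3+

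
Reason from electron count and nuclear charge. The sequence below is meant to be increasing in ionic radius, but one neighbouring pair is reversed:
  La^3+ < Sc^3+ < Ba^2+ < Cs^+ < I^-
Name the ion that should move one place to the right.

Check each adjacent pair. La^3+ and Sc^3+ are reversed: same group and charge — period 4 sits above period 6, so Sc^3+ is smaller. No other neighbouring pair contradicts the periodic trends, so La^3+ is the ion listed too early.

La^3+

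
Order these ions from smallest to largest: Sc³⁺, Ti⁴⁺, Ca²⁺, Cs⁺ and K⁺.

Tabulating Z and e⁻: Ti⁴⁺ has 18 e⁻ (Z=22), Sc³⁺ has 18 e⁻ (Z=21), Ca²⁺ has 18 e⁻ (Z=20), K⁺ has 18 e⁻ (Z=19), Cs⁺ has 54 e⁻ (Z=55). Ti⁴⁺ < Sc³⁺ (isoelectronic, higher Z=22 is smaller); Sc³⁺ < Ca²⁺ (isoelectronic, higher Z=21 is smaller); Ca²⁺ < K⁺ (isoelectronic, higher Z=20 is smaller); K⁺ < Cs⁺ (same group, 2 shells fewer).

Ti⁴⁺ < Sc³⁺ < Ca²⁺ < K⁺ < Cs⁺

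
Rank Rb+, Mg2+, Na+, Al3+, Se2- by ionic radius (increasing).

Al3+ < Mg2+ < Na+ < Rb+ < Se2-

Work out protons and electrons: Al3+ has 10 e⁻ (Z=13), Mg2+ has 10 e⁻ (Z=12), Na+ has 10 e⁻ (Z=11), Rb+ has 36 e⁻ (Z=37), Se2- has 36 e⁻ (Z=34). Al3+ < Mg2+ (both 10 e⁻, Z=13>12); Mg2+ < Na+ (both 10 e⁻, Z=12>11); Na+ < Rb+ (same group, period 3 vs 5); Rb+ < Se2- (isoelectronic, higher Z=37 is smaller).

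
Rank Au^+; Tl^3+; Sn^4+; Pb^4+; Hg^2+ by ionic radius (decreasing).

Tabulating Z and e⁻: Sn^4+ has 46 e⁻ (Z=50), Pb^4+ has 78 e⁻ (Z=82), Tl^3+ has 78 e⁻ (Z=81), Hg^2+ has 78 e⁻ (Z=80), Au^+ has 78 e⁻ (Z=79). Sn^4+ < Pb^4+ (same group, 1 shell fewer); Pb^4+ < Tl^3+ (both 78 e⁻, Z=82>81); Tl^3+ < Hg^2+ (isoelectronic, higher Z=81 is smaller); Hg^2+ < Au^+ (isoelectronic, higher Z=80 is smaller).

Au^+ > Hg^2+ > Tl^3+ > Pb^4+ > Sn^4+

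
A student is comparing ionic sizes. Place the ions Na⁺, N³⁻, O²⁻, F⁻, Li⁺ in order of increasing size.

Li⁺ < Na⁺ < F⁻ < O²⁻ < N³⁻

First list Z and electron count for each: Li⁺ (Z=3, 2 e⁻), Na⁺ (Z=11, 10 e⁻), F⁻ (Z=9, 10 e⁻), O²⁻ (Z=8, 10 e⁻), N³⁻ (Z=7, 10 e⁻). Li⁺ < Na⁺ (same group, 1 shell fewer); Na⁺ < F⁻ (isoelectronic, higher Z=11 is smaller); F⁻ < O²⁻ (isoelectronic, higher Z=9 is smaller); O²⁻ < N³⁻ (both 10 e⁻, Z=8>7).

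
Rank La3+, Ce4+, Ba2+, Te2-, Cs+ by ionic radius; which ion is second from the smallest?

La3+

All of these have 54 electrons (isoelectronic). With the same electron cloud, the ion with the most protons pulls it in tightest. Nuclear charges: Ce4+ (Z=58), La3+ (Z=57), Ba2+ (Z=56), Cs+ (Z=55), Te2- (Z=52). Highest Z is smallest.
Full ascending order: Ce4+ < La3+ < Ba2+ < Cs+ < Te2-. Counting from the smallest, position 2 is La3+.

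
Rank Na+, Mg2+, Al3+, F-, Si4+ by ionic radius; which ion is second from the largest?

Na+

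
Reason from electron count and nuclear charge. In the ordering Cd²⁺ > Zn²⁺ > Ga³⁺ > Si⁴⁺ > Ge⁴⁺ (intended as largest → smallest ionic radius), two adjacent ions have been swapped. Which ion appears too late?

Ge⁴⁺

The pair Si⁴⁺, Ge⁴⁺ is the wrong way round — same group and charge — period 3 sits above period 4, so Si⁴⁺ is smaller. All other adjacent pairs agree with periodic trends, so Ge⁴⁺ is the misplaced ion.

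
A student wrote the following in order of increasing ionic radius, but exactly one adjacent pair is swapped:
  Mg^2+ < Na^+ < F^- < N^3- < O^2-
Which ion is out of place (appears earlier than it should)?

Check each adjacent pair. N^3- and O^2- are reversed: both have 10 electrons but Z(O)=8 > Z(N)=7, so O^2- should be the smaller of the two. No other neighbouring pair contradicts the periodic trends, so N^3- is the ion listed too early.

N^3-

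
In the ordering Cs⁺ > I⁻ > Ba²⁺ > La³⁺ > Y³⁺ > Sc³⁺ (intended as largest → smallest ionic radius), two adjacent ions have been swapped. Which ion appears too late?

I⁻

Check each adjacent pair. Cs⁺ and I⁻ are reversed: both have 54 electrons but Z(Cs)=55 > Z(I)=53, so Cs⁺ should be the smaller of the two. No other neighbouring pair contradicts the periodic trends, so I⁻ is the ion listed too late.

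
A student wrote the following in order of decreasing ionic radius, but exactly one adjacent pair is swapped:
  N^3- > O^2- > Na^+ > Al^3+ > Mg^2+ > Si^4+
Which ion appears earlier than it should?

Scanning neighbour by neighbour, only Al^3+/Mg^2+ violates a trend: both have 10 electrons but Z(Al)=13 > Z(Mg)=12, so Al^3+ should be the smaller of the two. That makes Al^3+ the one sitting a position early relative to where it belongs.

Al^3+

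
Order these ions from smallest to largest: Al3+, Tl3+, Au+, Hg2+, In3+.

Al3+: 10 e⁻, Z=13, In3+: 46 e⁻, Z=49, Tl3+: 78 e⁻, Z=81, Hg2+: 78 e⁻, Z=80, Au+: 78 e⁻, Z=79. Al3+ < In3+ (same group, period 3 vs 5); In3+ < Tl3+ (same group, period 5 vs 6); Tl3+ < Hg2+ (isoelectronic, higher Z=81 is smaller); Hg2+ < Au+ (isoelectronic, higher Z=80 is smaller).

Al3+ < In3+ < Tl3+ < Hg2+ < Au+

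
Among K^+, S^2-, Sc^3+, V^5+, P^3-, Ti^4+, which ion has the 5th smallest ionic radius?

S^2-

These species are isoelectronic with 18 electrons. The only difference is the number of protons: V^5+ (Z=23), Ti^4+ (Z=22), Sc^3+ (Z=21), K^+ (Z=19), S^2- (Z=16), P^3- (Z=15). The strongest nuclear pull (V^5+) gives the smallest ion.
That gives V^5+ < Ti^4+ < Sc^3+ < K^+ < S^2- < P^3-. From the smallest end, number 5 is S^2-.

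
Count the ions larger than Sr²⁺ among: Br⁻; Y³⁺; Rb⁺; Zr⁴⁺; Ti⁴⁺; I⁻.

Ti⁴⁺ has 18 e⁻ (Z=22), Zr⁴⁺ has 36 e⁻ (Z=40), Y³⁺ has 36 e⁻ (Z=39), Sr²⁺ has 36 e⁻ (Z=38), Rb⁺ has 36 e⁻ (Z=37), Br⁻ has 36 e⁻ (Z=35), I⁻ has 54 e⁻ (Z=53). Ti⁴⁺ < Zr⁴⁺ (same group, period 4 vs 5); Zr⁴⁺ < Y³⁺ (isoelectronic, higher Z=40 is smaller); Y³⁺ < Sr²⁺ (isoelectronic, higher Z=39 is smaller); Sr²⁺ < Rb⁺ (isoelectronic, higher Z=38 is smaller); Rb⁺ < Br⁻ (both 36 e⁻, Z=37>35); Br⁻ < I⁻ (same group, 1 shell fewer).
Ordering all of them (including Sr²⁺) by radius gives Ti⁴⁺ < Zr⁴⁺ < Y³⁺ < Sr²⁺ < Rb⁺ < Br⁻ < I⁻. That's 3.

3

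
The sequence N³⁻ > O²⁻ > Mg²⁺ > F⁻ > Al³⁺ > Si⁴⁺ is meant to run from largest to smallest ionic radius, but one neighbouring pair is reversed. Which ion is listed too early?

Scanning neighbour by neighbour, only Mg²⁺/F⁻ violates a trend: both have 10 electrons but Z(Mg)=12 > Z(F)=9, so Mg²⁺ should be the smaller of the two. That makes Mg²⁺ the one sitting a position early relative to where it belongs.

Mg²⁺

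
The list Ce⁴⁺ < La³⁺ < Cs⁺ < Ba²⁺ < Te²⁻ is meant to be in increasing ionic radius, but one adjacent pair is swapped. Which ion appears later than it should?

Compare adjacent ions: both have 54 electrons but Z(Ba)=56 > Z(Cs)=55, so Ba²⁺ should be the smaller of the two — yet in this increasing list Cs⁺ sits before Ba²⁺. Nothing else is reversed, so Ba²⁺ should move one place to the left.

Ba²⁺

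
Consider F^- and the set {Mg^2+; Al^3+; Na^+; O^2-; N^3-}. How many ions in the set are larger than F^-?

2

All of these have 10 electrons (isoelectronic). With the same electron cloud, the ion with the most protons pulls it in tightest. Nuclear charges: Al^3+ (Z=13), Mg^2+ (Z=12), Na^+ (Z=11), F^- (Z=9), O^2- (Z=8), N^3- (Z=7). Highest Z is smallest.
Placing each against F^-: smaller — Al^3+, Mg^2+, Na^+; larger — O^2-, N^3-. So 2 are larger.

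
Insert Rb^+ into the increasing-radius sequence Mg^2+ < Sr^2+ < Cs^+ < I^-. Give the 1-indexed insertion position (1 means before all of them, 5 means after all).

Electron counts and nuclear charges: Mg^2+ (Z=12, 10 e⁻), Sr^2+ (Z=38, 36 e⁻), Rb^+ (Z=37, 36 e⁻), Cs^+ (Z=55, 54 e⁻), I^- (Z=53, 54 e⁻). Mg^2+ < Sr^2+ (same group, period 3 vs 5); Sr^2+ < Rb^+ (isoelectronic, higher Z=38 is smaller); Rb^+ < Cs^+ (same group, period 5 vs 6); Cs^+ < I^- (isoelectronic, higher Z=55 is smaller).
With Rb^+ included the full order is Mg^2+ < Sr^2+ < Rb^+ < Cs^+ < I^-, so it takes position 3.

3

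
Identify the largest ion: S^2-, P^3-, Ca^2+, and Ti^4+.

All of these have 18 electrons (isoelectronic). With the same electron cloud, the ion with the most protons pulls it in tightest. Nuclear charges: Ti^4+ (Z=22), Ca^2+ (Z=20), S^2- (Z=16), P^3- (Z=15). Highest Z is smallest.

P^3-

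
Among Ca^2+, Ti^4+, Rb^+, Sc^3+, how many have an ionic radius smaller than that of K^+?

3

Electron counts and nuclear charges: Ti^4+ (Z=22, 18 e⁻), Sc^3+ (Z=21, 18 e⁻), Ca^2+ (Z=20, 18 e⁻), K^+ (Z=19, 18 e⁻), Rb^+ (Z=37, 36 e⁻). Ti^4+ < Sc^3+ (both 18 e⁻, Z=22>21); Sc^3+ < Ca^2+ (isoelectronic, higher Z=21 is smaller); Ca^2+ < K^+ (isoelectronic, higher Z=20 is smaller); K^+ < Rb^+ (same group, period 4 vs 5).
Placing each against K^+: smaller — Ti^4+, Sc^3+, Ca^2+; larger — Rb^+. So 3 are smaller.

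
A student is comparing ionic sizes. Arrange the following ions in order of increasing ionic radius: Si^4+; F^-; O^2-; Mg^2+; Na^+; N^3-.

Si^4+ < Mg^2+ < Na^+ < F^- < O^2- < N^3-

These species are isoelectronic with 10 electrons. The only difference is the number of protons: Si^4+ (Z=14), Mg^2+ (Z=12), Na^+ (Z=11), F^- (Z=9), O^2- (Z=8), N^3- (Z=7). The strongest nuclear pull (Si^4+) gives the smallest ion.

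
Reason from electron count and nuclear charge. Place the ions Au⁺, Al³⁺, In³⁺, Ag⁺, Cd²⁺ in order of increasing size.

Al³⁺ < In³⁺ < Cd²⁺ < Ag⁺ < Au⁺

Electron counts and nuclear charges: Al³⁺: 10 e⁻, Z=13, In³⁺: 46 e⁻, Z=49, Cd²⁺: 46 e⁻, Z=48, Ag⁺: 46 e⁻, Z=47, Au⁺: 78 e⁻, Z=79. Al³⁺ < In³⁺ (same group, 2 shells fewer); In³⁺ < Cd²⁺ (isoelectronic, higher Z=49 is smaller); Cd²⁺ < Ag⁺ (isoelectronic, higher Z=48 is smaller); Ag⁺ < Au⁺ (same group, period 5 vs 6).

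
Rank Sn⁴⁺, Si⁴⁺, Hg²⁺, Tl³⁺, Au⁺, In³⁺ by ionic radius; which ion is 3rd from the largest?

Work out protons and electrons: Si⁴⁺: 10 e⁻, Z=14, Sn⁴⁺: 46 e⁻, Z=50, In³⁺: 46 e⁻, Z=49, Tl³⁺: 78 e⁻, Z=81, Hg²⁺: 78 e⁻, Z=80, Au⁺: 78 e⁻, Z=79. Si⁴⁺ < Sn⁴⁺ (same group, period 3 vs 5); Sn⁴⁺ < In³⁺ (isoelectronic, higher Z=50 is smaller); In³⁺ < Tl³⁺ (same group, 1 shell fewer); Tl³⁺ < Hg²⁺ (both 78 e⁻, Z=81>80); Hg²⁺ < Au⁺ (both 78 e⁻, Z=80>79).
Full ascending order: Si⁴⁺ < Sn⁴⁺ < In³⁺ < Tl³⁺ < Hg²⁺ < Au⁺. Counting from the largest, position 3 is Tl³⁺.

Tl³⁺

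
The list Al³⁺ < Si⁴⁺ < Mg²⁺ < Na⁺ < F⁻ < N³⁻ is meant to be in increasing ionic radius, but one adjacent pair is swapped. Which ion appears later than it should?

The pair Al³⁺, Si⁴⁺ is the wrong way round — they are isoelectronic (10 e⁻) and Si has more protons than Al (14 vs 13), making Si⁴⁺ smaller. All other adjacent pairs agree with periodic trends, so Si⁴⁺ is the misplaced ion.

Si⁴⁺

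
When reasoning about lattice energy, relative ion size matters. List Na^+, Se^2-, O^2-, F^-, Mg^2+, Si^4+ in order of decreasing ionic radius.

Se^2- > O^2- > F^- > Na^+ > Mg^2+ > Si^4+

Si^4+ (Z=14, 10 e⁻), Mg^2+ (Z=12, 10 e⁻), Na^+ (Z=11, 10 e⁻), F^- (Z=9, 10 e⁻), O^2- (Z=8, 10 e⁻), Se^2- (Z=34, 36 e⁻). Si^4+ < Mg^2+ (isoelectronic, higher Z=14 is smaller); Mg^2+ < Na^+ (isoelectronic, higher Z=12 is smaller); Na^+ < F^- (both 10 e⁻, Z=11>9); F^- < O^2- (isoelectronic, higher Z=9 is smaller); O^2- < Se^2- (same group, period 2 vs 4).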